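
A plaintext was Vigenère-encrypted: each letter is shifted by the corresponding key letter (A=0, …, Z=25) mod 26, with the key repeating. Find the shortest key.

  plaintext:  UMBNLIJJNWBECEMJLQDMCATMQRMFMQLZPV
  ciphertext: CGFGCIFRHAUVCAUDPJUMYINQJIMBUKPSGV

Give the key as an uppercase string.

IUETRAW

  i= 0: C-U =  8 → I
  i= 1: G-M = 20 → U
  i= 2: F-B =  4 → E
  i= 3: G-N = 19 → T
  i= 4: C-L = 17 → R
  i= 5: I-I =  0 → A
  i= 6: F-J = 22 → W
  i= 7: R-J =  8 → I
  i= 8: H-N = 20 → U
  i= 9: A-W =  4 → E
  i=10: U-B = 19 → T
  i=11: V-E = 17 → R
  i=12: C-C =  0 → A
  i=13: A-E = 22 → W
  i=14: U-M =  8 → I
  i=15: D-J = 20 → U
  i=16: P-L =  4 → E
  i=17: J-Q = 19 → T
  i=18: U-D = 17 → R
  i=19: M-M =  0 → A
  i=20: Y-C = 22 → W
  i=21: I-A =  8 → I
  i=22: N-T = 20 → U
  i=23: Q-M =  4 → E
  i=24: J-Q = 19 → T
  i=25: I-R = 17 → R
  i=26: M-M =  0 → A
  i=27: B-F = 22 → W
  i=28: U-M =  8 → I
  i=29: K-Q = 20 → U
  i=30: P-L =  4 → E
  i=31: S-Z = 19 → T
  i=32: G-P = 17 → R
  i=33: V-V =  0 → A
  shifts repeat with period 7: IUETRAW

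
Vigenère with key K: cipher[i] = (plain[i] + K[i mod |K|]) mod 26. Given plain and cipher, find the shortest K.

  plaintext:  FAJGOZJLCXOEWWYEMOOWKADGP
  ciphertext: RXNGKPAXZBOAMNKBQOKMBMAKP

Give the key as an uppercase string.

  i= 0: R-F = 12 → M
  i= 1: X-A = 23 → X
  i= 2: N-J =  4 → E
  i= 3: G-G =  0 → A
  i= 4: K-O = 22 → W
  i= 5: P-Z = 16 → Q
  i= 6: A-J = 17 → R
  i= 7: X-L = 12 → M
  i= 8: Z-C = 23 → X
  i= 9: B-X =  4 → E
  i=10: O-O =  0 → A
  i=11: A-E = 22 → W
  i=12: M-W = 16 → Q
  i=13: N-W = 17 → R
  i=14: K-Y = 12 → M
  i=15: B-E = 23 → X
  i=16: Q-M =  4 → E
  i=17: O-O =  0 → A
  i=18: K-O = 22 → W
  i=19: M-W = 16 → Q
  i=20: B-K = 17 → R
  i=21: M-A = 12 → M
  i=22: A-D = 23 → X
  i=23: K-G =  4 → E
  i=24: P-P =  0 → A
  shifts repeat with period 7: MXEAWQR

MXEAWQR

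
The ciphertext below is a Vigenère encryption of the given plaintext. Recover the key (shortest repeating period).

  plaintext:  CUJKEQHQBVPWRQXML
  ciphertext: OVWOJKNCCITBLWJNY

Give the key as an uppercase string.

MBNEFUG

  i= 0: O-C = 12 → M
  i= 1: V-U =  1 → B
  i= 2: W-J = 13 → N
  i= 3: O-K =  4 → E
  i= 4: J-E =  5 → F
  i= 5: K-Q = 20 → U
  i= 6: N-H =  6 → G
  i= 7: C-Q = 12 → M
  i= 8: C-B =  1 → B
  i= 9: I-V = 13 → N
  i=10: T-P =  4 → E
  i=11: B-W =  5 → F
  i=12: L-R = 20 → U
  i=13: W-Q =  6 → G
  i=14: J-X = 12 → M
  i=15: N-M =  1 → B
  i=16: Y-L = 13 → N
  shifts repeat with period 7: MBNEFUG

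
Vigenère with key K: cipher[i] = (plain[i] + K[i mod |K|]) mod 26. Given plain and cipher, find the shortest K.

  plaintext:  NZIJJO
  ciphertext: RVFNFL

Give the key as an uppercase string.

  i= 0: R-N =  4 → E
  i= 1: V-Z = 22 → W
  i= 2: F-I = 23 → X
  i= 3: N-J =  4 → E
  i= 4: F-J = 22 → W
  i= 5: L-O = 23 → X
  shifts repeat with period 3: EWX

EWX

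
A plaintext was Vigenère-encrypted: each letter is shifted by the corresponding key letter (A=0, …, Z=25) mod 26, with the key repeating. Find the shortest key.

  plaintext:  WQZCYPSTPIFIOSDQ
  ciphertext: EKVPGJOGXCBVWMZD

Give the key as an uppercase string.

  i= 0: E-W =  8 → I
  i= 1: K-Q = 20 → U
  i= 2: V-Z = 22 → W
  i= 3: P-C = 13 → N
  i= 4: G-Y =  8 → I
  i= 5: J-P = 20 → U
  i= 6: O-S = 22 → W
  i= 7: G-T = 13 → N
  i= 8: X-P =  8 → I
  i= 9: C-I = 20 → U
  i=10: B-F = 22 → W
  i=11: V-I = 13 → N
  i=12: W-O =  8 → I
  i=13: M-S = 20 → U
  i=14: Z-D = 22 → W
  i=15: D-Q = 13 → N
  shifts repeat with period 4: IUWN

IUWN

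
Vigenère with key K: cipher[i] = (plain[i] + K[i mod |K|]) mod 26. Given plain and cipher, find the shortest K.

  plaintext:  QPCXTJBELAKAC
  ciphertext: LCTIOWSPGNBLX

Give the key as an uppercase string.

  i= 0: L-Q = 21 → V
  i= 1: C-P = 13 → N
  i= 2: T-C = 17 → R
  i= 3: I-X = 11 → L
  i= 4: O-T = 21 → V
  i= 5: W-J = 13 → N
  i= 6: S-B = 17 → R
  i= 7: P-E = 11 → L
  i= 8: G-L = 21 → V
  i= 9: N-A = 13 → N
  i=10: B-K = 17 → R
  i=11: L-A = 11 → L
  i=12: X-C = 21 → V
  shifts repeat with period 4: VNRL

VNRL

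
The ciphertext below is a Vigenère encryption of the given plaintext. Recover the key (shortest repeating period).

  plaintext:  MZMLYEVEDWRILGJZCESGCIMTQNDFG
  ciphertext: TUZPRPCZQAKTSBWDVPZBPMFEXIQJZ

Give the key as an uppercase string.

HVNETL

  i= 0: T-M =  7 → H
  i= 1: U-Z = 21 → V
  i= 2: Z-M = 13 → N
  i= 3: P-L =  4 → E
  i= 4: R-Y = 19 → T
  i= 5: P-E = 11 → L
  i= 6: C-V =  7 → H
  i= 7: Z-E = 21 → V
  i= 8: Q-D = 13 → N
  i= 9: A-W =  4 → E
  i=10: K-R = 19 → T
  i=11: T-I = 11 → L
  i=12: S-L =  7 → H
  i=13: B-G = 21 → V
  i=14: W-J = 13 → N
  i=15: D-Z =  4 → E
  i=16: V-C = 19 → T
  i=17: P-E = 11 → L
  i=18: Z-S =  7 → H
  i=19: B-G = 21 → V
  i=20: P-C = 13 → N
  i=21: M-I =  4 → E
  i=22: F-M = 19 → T
  i=23: E-T = 11 → L
  i=24: X-Q =  7 → H
  i=25: I-N = 21 → V
  i=26: Q-D = 13 → N
  i=27: J-F =  4 → E
  i=28: Z-G = 19 → T
  shifts repeat with period 6: HVNETL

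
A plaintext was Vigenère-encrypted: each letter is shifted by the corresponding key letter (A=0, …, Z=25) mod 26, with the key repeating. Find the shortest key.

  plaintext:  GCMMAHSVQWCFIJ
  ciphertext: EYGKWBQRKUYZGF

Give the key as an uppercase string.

  i= 0: E-G = 24 → Y
  i= 1: Y-C = 22 → W
  i= 2: G-M = 20 → U
  i= 3: K-M = 24 → Y
  i= 4: W-A = 22 → W
  i= 5: B-H = 20 → U
  i= 6: Q-S = 24 → Y
  i= 7: R-V = 22 → W
  i= 8: K-Q = 20 → U
  i= 9: U-W = 24 → Y
  i=10: Y-C = 22 → W
  i=11: Z-F = 20 → U
  i=12: G-I = 24 → Y
  i=13: F-J = 22 → W
  shifts repeat with period 3: YWU

YWU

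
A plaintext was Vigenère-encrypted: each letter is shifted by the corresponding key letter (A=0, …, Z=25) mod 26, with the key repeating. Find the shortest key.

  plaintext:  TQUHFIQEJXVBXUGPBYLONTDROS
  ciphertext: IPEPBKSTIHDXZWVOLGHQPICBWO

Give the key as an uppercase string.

  i= 0: I-T = 15 → P
  i= 1: P-Q = 25 → Z
  i= 2: E-U = 10 → K
  i= 3: P-H =  8 → I
  i= 4: B-F = 22 → W
  i= 5: K-I =  2 → C
  i= 6: S-Q =  2 → C
  i= 7: T-E = 15 → P
  i= 8: I-J = 25 → Z
  i= 9: H-X = 10 → K
  i=10: D-V =  8 → I
  i=11: X-B = 22 → W
  i=12: Z-X =  2 → C
  i=13: W-U =  2 → C
  i=14: V-G = 15 → P
  i=15: O-P = 25 → Z
  i=16: L-B = 10 → K
  i=17: G-Y =  8 → I
  i=18: H-L = 22 → W
  i=19: Q-O =  2 → C
  i=20: P-N =  2 → C
  i=21: I-T = 15 → P
  i=22: C-D = 25 → Z
  i=23: B-R = 10 → K
  i=24: W-O =  8 → I
  i=25: O-S = 22 → W
  shifts repeat with period 7: PZKIWCC

PZKIWCC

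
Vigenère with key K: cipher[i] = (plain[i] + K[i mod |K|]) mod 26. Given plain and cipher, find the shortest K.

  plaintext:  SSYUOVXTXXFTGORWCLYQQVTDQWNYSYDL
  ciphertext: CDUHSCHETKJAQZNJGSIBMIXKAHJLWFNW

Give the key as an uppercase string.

KLWNEH

  i= 0: C-S = 10 → K
  i= 1: D-S = 11 → L
  i= 2: U-Y = 22 → W
  i= 3: H-U = 13 → N
  i= 4: S-O =  4 → E
  i= 5: C-V =  7 → H
  i= 6: H-X = 10 → K
  i= 7: E-T = 11 → L
  i= 8: T-X = 22 → W
  i= 9: K-X = 13 → N
  i=10: J-F =  4 → E
  i=11: A-T =  7 → H
  i=12: Q-G = 10 → K
  i=13: Z-O = 11 → L
  i=14: N-R = 22 → W
  i=15: J-W = 13 → N
  i=16: G-C =  4 → E
  i=17: S-L =  7 → H
  i=18: I-Y = 10 → K
  i=19: B-Q = 11 → L
  i=20: M-Q = 22 → W
  i=21: I-V = 13 → N
  i=22: X-T =  4 → E
  i=23: K-D =  7 → H
  i=24: A-Q = 10 → K
  i=25: H-W = 11 → L
  i=26: J-N = 22 → W
  i=27: L-Y = 13 → N
  i=28: W-S =  4 → E
  i=29: F-Y =  7 → H
  i=30: N-D = 10 → K
  i=31: W-L = 11 → L
  shifts repeat with period 6: KLWNEH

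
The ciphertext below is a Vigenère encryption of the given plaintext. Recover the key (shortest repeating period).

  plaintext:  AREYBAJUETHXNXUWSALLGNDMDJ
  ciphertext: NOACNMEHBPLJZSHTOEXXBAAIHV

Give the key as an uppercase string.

NXWEMMV

  i= 0: N-A = 13 → N
  i= 1: O-R = 23 → X
  i= 2: A-E = 22 → W
  i= 3: C-Y =  4 → E
  i= 4: N-B = 12 → M
  i= 5: M-A = 12 → M
  i= 6: E-J = 21 → V
  i= 7: H-U = 13 → N
  i= 8: B-E = 23 → X
  i= 9: P-T = 22 → W
  i=10: L-H =  4 → E
  i=11: J-X = 12 → M
  i=12: Z-N = 12 → M
  i=13: S-X = 21 → V
  i=14: H-U = 13 → N
  i=15: T-W = 23 → X
  i=16: O-S = 22 → W
  i=17: E-A =  4 → E
  i=18: X-L = 12 → M
  i=19: X-L = 12 → M
  i=20: B-G = 21 → V
  i=21: A-N = 13 → N
  i=22: A-D = 23 → X
  i=23: I-M = 22 → W
  i=24: H-D =  4 → E
  i=25: V-J = 12 → M
  shifts repeat with period 7: NXWEMMV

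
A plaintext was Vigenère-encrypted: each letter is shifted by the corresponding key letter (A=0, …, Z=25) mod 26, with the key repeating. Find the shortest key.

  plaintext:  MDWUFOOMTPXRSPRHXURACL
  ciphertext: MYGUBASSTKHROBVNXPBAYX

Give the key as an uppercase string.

AVKAWMEG

  i= 0: M-M =  0 → A
  i= 1: Y-D = 21 → V
  i= 2: G-W = 10 → K
  i= 3: U-U =  0 → A
  i= 4: B-F = 22 → W
  i= 5: A-O = 12 → M
  i= 6: S-O =  4 → E
  i= 7: S-M =  6 → G
  i= 8: T-T =  0 → A
  i= 9: K-P = 21 → V
  i=10: H-X = 10 → K
  i=11: R-R =  0 → A
  i=12: O-S = 22 → W
  i=13: B-P = 12 → M
  i=14: V-R =  4 → E
  i=15: N-H =  6 → G
  i=16: X-X =  0 → A
  i=17: P-U = 21 → V
  i=18: B-R = 10 → K
  i=19: A-A =  0 → A
  i=20: Y-C = 22 → W
  i=21: X-L = 12 → M
  shifts repeat with period 8: AVKAWMEG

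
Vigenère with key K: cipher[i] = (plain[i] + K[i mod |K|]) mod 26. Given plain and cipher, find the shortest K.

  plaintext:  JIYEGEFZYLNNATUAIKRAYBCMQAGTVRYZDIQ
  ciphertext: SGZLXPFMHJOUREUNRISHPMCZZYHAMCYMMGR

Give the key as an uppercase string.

  i= 0: S-J =  9 → J
  i= 1: G-I = 24 → Y
  i= 2: Z-Y =  1 → B
  i= 3: L-E =  7 → H
  i= 4: X-G = 17 → R
  i= 5: P-E = 11 → L
  i= 6: F-F =  0 → A
  i= 7: M-Z = 13 → N
  i= 8: H-Y =  9 → J
  i= 9: J-L = 24 → Y
  i=10: O-N =  1 → B
  i=11: U-N =  7 → H
  i=12: R-A = 17 → R
  i=13: E-T = 11 → L
  i=14: U-U =  0 → A
  i=15: N-A = 13 → N
  i=16: R-I =  9 → J
  i=17: I-K = 24 → Y
  i=18: S-R =  1 → B
  i=19: H-A =  7 → H
  i=20: P-Y = 17 → R
  i=21: M-B = 11 → L
  i=22: C-C =  0 → A
  i=23: Z-M = 13 → N
  i=24: Z-Q =  9 → J
  i=25: Y-A = 24 → Y
  i=26: H-G =  1 → B
  i=27: A-T =  7 → H
  i=28: M-V = 17 → R
  i=29: C-R = 11 → L
  i=30: Y-Y =  0 → A
  i=31: M-Z = 13 → N
  i=32: M-D =  9 → J
  i=33: G-I = 24 → Y
  i=34: R-Q =  1 → B
  shifts repeat with period 8: JYBHRLAN

JYBHRLAN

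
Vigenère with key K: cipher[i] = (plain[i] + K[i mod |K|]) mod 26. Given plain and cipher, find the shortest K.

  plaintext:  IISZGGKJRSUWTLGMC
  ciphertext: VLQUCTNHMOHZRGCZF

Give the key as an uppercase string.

  i= 0: V-I = 13 → N
  i= 1: L-I =  3 → D
  i= 2: Q-S = 24 → Y
  i= 3: U-Z = 21 → V
  i= 4: C-G = 22 → W
  i= 5: T-G = 13 → N
  i= 6: N-K =  3 → D
  i= 7: H-J = 24 → Y
  i= 8: M-R = 21 → V
  i= 9: O-S = 22 → W
  i=10: H-U = 13 → N
  i=11: Z-W =  3 → D
  i=12: R-T = 24 → Y
  i=13: G-L = 21 → V
  i=14: C-G = 22 → W
  i=15: Z-M = 13 → N
  i=16: F-C =  3 → D
  shifts repeat with period 5: NDYVW

NDYVW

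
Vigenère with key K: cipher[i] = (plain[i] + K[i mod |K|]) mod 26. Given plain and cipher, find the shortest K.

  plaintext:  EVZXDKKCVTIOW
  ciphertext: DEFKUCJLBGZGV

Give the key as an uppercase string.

ZJGNRS

  i= 0: D-E = 25 → Z
  i= 1: E-V =  9 → J
  i= 2: F-Z =  6 → G
  i= 3: K-X = 13 → N
  i= 4: U-D = 17 → R
  i= 5: C-K = 18 → S
  i= 6: J-K = 25 → Z
  i= 7: L-C =  9 → J
  i= 8: B-V =  6 → G
  i= 9: G-T = 13 → N
  i=10: Z-I = 17 → R
  i=11: G-O = 18 → S
  i=12: V-W = 25 → Z
  shifts repeat with period 6: ZJGNRS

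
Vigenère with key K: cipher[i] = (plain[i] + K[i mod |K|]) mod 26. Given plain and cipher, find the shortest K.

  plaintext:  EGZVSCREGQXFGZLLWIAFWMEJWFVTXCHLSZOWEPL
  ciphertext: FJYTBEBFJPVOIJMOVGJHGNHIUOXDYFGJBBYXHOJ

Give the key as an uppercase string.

  i= 0: F-E =  1 → B
  i= 1: J-G =  3 → D
  i= 2: Y-Z = 25 → Z
  i= 3: T-V = 24 → Y
  i= 4: B-S =  9 → J
  i= 5: E-C =  2 → C
  i= 6: B-R = 10 → K
  i= 7: F-E =  1 → B
  i= 8: J-G =  3 → D
  i= 9: P-Q = 25 → Z
  i=10: V-X = 24 → Y
  i=11: O-F =  9 → J
  i=12: I-G =  2 → C
  i=13: J-Z = 10 → K
  i=14: M-L =  1 → B
  i=15: O-L =  3 → D
  i=16: V-W = 25 → Z
  i=17: G-I = 24 → Y
  i=18: J-A =  9 → J
  i=19: H-F =  2 → C
  i=20: G-W = 10 → K
  i=21: N-M =  1 → B
  i=22: H-E =  3 → D
  i=23: I-J = 25 → Z
  i=24: U-W = 24 → Y
  i=25: O-F =  9 → J
  i=26: X-V =  2 → C
  i=27: D-T = 10 → K
  i=28: Y-X =  1 → B
  i=29: F-C =  3 → D
  i=30: G-H = 25 → Z
  i=31: J-L = 24 → Y
  i=32: B-S =  9 → J
  i=33: B-Z =  2 → C
  i=34: Y-O = 10 → K
  i=35: X-W =  1 → B
  i=36: H-E =  3 → D
  i=37: O-P = 25 → Z
  i=38: J-L = 24 → Y
  shifts repeat with period 7: BDZYJCK

BDZYJCK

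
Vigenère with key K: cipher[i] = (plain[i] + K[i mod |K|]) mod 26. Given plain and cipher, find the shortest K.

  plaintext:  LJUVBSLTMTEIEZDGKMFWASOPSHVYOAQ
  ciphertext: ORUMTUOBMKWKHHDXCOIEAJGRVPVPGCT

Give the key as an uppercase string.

  i= 0: O-L =  3 → D
  i= 1: R-J =  8 → I
  i= 2: U-U =  0 → A
  i= 3: M-V = 17 → R
  i= 4: T-B = 18 → S
  i= 5: U-S =  2 → C
  i= 6: O-L =  3 → D
  i= 7: B-T =  8 → I
  i= 8: M-M =  0 → A
  i= 9: K-T = 17 → R
  i=10: W-E = 18 → S
  i=11: K-I =  2 → C
  i=12: H-E =  3 → D
  i=13: H-Z =  8 → I
  i=14: D-D =  0 → A
  i=15: X-G = 17 → R
  i=16: C-K = 18 → S
  i=17: O-M =  2 → C
  i=18: I-F =  3 → D
  i=19: E-W =  8 → I
  i=20: A-A =  0 → A
  i=21: J-S = 17 → R
  i=22: G-O = 18 → S
  i=23: R-P =  2 → C
  i=24: V-S =  3 → D
  i=25: P-H =  8 → I
  i=26: V-V =  0 → A
  i=27: P-Y = 17 → R
  i=28: G-O = 18 → S
  i=29: C-A =  2 → C
  i=30: T-Q =  3 → D
  shifts repeat with period 6: DIARSC

DIARSC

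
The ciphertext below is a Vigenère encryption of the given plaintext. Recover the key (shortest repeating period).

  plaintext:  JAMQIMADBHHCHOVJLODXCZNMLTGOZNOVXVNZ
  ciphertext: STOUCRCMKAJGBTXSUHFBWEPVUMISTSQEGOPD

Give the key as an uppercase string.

JTCEUFCJ

  i= 0: S-J =  9 → J
  i= 1: T-A = 19 → T
  i= 2: O-M =  2 → C
  i= 3: U-Q =  4 → E
  i= 4: C-I = 20 → U
  i= 5: R-M =  5 → F
  i= 6: C-A =  2 → C
  i= 7: M-D =  9 → J
  i= 8: K-B =  9 → J
  i= 9: A-H = 19 → T
  i=10: J-H =  2 → C
  i=11: G-C =  4 → E
  i=12: B-H = 20 → U
  i=13: T-O =  5 → F
  i=14: X-V =  2 → C
  i=15: S-J =  9 → J
  i=16: U-L =  9 → J
  i=17: H-O = 19 → T
  i=18: F-D =  2 → C
  i=19: B-X =  4 → E
  i=20: W-C = 20 → U
  i=21: E-Z =  5 → F
  i=22: P-N =  2 → C
  i=23: V-M =  9 → J
  i=24: U-L =  9 → J
  i=25: M-T = 19 → T
  i=26: I-G =  2 → C
  i=27: S-O =  4 → E
  i=28: T-Z = 20 → U
  i=29: S-N =  5 → F
  i=30: Q-O =  2 → C
  i=31: E-V =  9 → J
  i=32: G-X =  9 → J
  i=33: O-V = 19 → T
  i=34: P-N =  2 → C
  i=35: D-Z =  4 → E
  shifts repeat with period 8: JTCEUFCJ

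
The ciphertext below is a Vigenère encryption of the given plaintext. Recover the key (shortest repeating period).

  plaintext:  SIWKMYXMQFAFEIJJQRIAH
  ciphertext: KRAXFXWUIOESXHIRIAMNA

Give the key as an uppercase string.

SJENTZZI

  i= 0: K-S = 18 → S
  i= 1: R-I =  9 → J
  i= 2: A-W =  4 → E
  i= 3: X-K = 13 → N
  i= 4: F-M = 19 → T
  i= 5: X-Y = 25 → Z
  i= 6: W-X = 25 → Z
  i= 7: U-M =  8 → I
  i= 8: I-Q = 18 → S
  i= 9: O-F =  9 → J
  i=10: E-A =  4 → E
  i=11: S-F = 13 → N
  i=12: X-E = 19 → T
  i=13: H-I = 25 → Z
  i=14: I-J = 25 → Z
  i=15: R-J =  8 → I
  i=16: I-Q = 18 → S
  i=17: A-R =  9 → J
  i=18: M-I =  4 → E
  i=19: N-A = 13 → N
  i=20: A-H = 19 → T
  shifts repeat with period 8: SJENTZZI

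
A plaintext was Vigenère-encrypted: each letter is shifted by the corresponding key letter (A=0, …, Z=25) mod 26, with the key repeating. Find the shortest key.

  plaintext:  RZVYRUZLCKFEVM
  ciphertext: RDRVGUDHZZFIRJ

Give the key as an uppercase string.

  i= 0: R-R =  0 → A
  i= 1: D-Z =  4 → E
  i= 2: R-V = 22 → W
  i= 3: V-Y = 23 → X
  i= 4: G-R = 15 → P
  i= 5: U-U =  0 → A
  i= 6: D-Z =  4 → E
  i= 7: H-L = 22 → W
  i= 8: Z-C = 23 → X
  i= 9: Z-K = 15 → P
  i=10: F-F =  0 → A
  i=11: I-E =  4 → E
  i=12: R-V = 22 → W
  i=13: J-M = 23 → X
  shifts repeat with period 5: AEWXP

AEWXP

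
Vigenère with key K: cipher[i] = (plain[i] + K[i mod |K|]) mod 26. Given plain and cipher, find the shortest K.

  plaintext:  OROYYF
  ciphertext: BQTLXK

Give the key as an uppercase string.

  i= 0: B-O = 13 → N
  i= 1: Q-R = 25 → Z
  i= 2: T-O =  5 → F
  i= 3: L-Y = 13 → N
  i= 4: X-Y = 25 → Z
  i= 5: K-F =  5 → F
  shifts repeat with period 3: NZF

NZF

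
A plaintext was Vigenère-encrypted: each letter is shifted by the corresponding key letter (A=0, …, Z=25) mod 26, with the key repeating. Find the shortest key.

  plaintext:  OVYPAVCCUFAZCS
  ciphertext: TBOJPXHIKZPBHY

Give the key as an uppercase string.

  i= 0: T-O =  5 → F
  i= 1: B-V =  6 → G
  i= 2: O-Y = 16 → Q
  i= 3: J-P = 20 → U
  i= 4: P-A = 15 → P
  i= 5: X-V =  2 → C
  i= 6: H-C =  5 → F
  i= 7: I-C =  6 → G
  i= 8: K-U = 16 → Q
  i= 9: Z-F = 20 → U
  i=10: P-A = 15 → P
  i=11: B-Z =  2 → C
  i=12: H-C =  5 → F
  i=13: Y-S =  6 → G
  shifts repeat with period 6: FGQUPC

FGQUPC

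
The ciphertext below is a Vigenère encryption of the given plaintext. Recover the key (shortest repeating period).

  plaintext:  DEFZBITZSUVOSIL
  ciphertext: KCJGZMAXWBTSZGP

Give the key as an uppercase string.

HYE

  i= 0: K-D =  7 → H
  i= 1: C-E = 24 → Y
  i= 2: J-F =  4 → E
  i= 3: G-Z =  7 → H
  i= 4: Z-B = 24 → Y
  i= 5: M-I =  4 → E
  i= 6: A-T =  7 → H
  i= 7: X-Z = 24 → Y
  i= 8: W-S =  4 → E
  i= 9: B-U =  7 → H
  i=10: T-V = 24 → Y
  i=11: S-O =  4 → E
  i=12: Z-S =  7 → H
  i=13: G-I = 24 → Y
  i=14: P-L =  4 → E
  shifts repeat with period 3: HYE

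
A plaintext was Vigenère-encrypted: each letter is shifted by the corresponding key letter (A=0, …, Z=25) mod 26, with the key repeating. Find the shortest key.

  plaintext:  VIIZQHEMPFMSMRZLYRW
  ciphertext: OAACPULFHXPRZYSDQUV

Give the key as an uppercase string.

TSSDZNH

  i= 0: O-V = 19 → T
  i= 1: A-I = 18 → S
  i= 2: A-I = 18 → S
  i= 3: C-Z =  3 → D
  i= 4: P-Q = 25 → Z
  i= 5: U-H = 13 → N
  i= 6: L-E =  7 → H
  i= 7: F-M = 19 → T
  i= 8: H-P = 18 → S
  i= 9: X-F = 18 → S
  i=10: P-M =  3 → D
  i=11: R-S = 25 → Z
  i=12: Z-M = 13 → N
  i=13: Y-R =  7 → H
  i=14: S-Z = 19 → T
  i=15: D-L = 18 → S
  i=16: Q-Y = 18 → S
  i=17: U-R =  3 → D
  i=18: V-W = 25 → Z
  shifts repeat with period 7: TSSDZNH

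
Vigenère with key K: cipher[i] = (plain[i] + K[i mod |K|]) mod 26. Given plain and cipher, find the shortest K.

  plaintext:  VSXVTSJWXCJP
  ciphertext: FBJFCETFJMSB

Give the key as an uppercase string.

  i= 0: F-V = 10 → K
  i= 1: B-S =  9 → J
  i= 2: J-X = 12 → M
  i= 3: F-V = 10 → K
  i= 4: C-T =  9 → J
  i= 5: E-S = 12 → M
  i= 6: T-J = 10 → K
  i= 7: F-W =  9 → J
  i= 8: J-X = 12 → M
  i= 9: M-C = 10 → K
  i=10: S-J =  9 → J
  i=11: B-P = 12 → M
  shifts repeat with period 3: KJM

KJM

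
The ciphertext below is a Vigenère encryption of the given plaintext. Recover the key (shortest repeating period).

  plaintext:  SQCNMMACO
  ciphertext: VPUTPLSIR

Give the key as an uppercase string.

  i= 0: V-S =  3 → D
  i= 1: P-Q = 25 → Z
  i= 2: U-C = 18 → S
  i= 3: T-N =  6 → G
  i= 4: P-M =  3 → D
  i= 5: L-M = 25 → Z
  i= 6: S-A = 18 → S
  i= 7: I-C =  6 → G
  i= 8: R-O =  3 → D
  shifts repeat with period 4: DZSG

DZSG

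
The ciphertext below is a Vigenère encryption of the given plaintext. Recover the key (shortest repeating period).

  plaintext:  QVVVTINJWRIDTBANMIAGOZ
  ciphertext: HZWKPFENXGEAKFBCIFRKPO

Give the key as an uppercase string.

REBPWX

  i= 0: H-Q = 17 → R
  i= 1: Z-V =  4 → E
  i= 2: W-V =  1 → B
  i= 3: K-V = 15 → P
  i= 4: P-T = 22 → W
  i= 5: F-I = 23 → X
  i= 6: E-N = 17 → R
  i= 7: N-J =  4 → E
  i= 8: X-W =  1 → B
  i= 9: G-R = 15 → P
  i=10: E-I = 22 → W
  i=11: A-D = 23 → X
  i=12: K-T = 17 → R
  i=13: F-B =  4 → E
  i=14: B-A =  1 → B
  i=15: C-N = 15 → P
  i=16: I-M = 22 → W
  i=17: F-I = 23 → X
  i=18: R-A = 17 → R
  i=19: K-G =  4 → E
  i=20: P-O =  1 → B
  i=21: O-Z = 15 → P
  shifts repeat with period 6: REBPWX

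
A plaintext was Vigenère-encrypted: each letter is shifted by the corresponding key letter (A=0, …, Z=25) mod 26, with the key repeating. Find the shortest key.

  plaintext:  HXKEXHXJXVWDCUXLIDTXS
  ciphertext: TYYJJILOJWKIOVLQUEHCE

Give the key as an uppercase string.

MBOF

  i= 0: T-H = 12 → M
  i= 1: Y-X =  1 → B
  i= 2: Y-K = 14 → O
  i= 3: J-E =  5 → F
  i= 4: J-X = 12 → M
  i= 5: I-H =  1 → B
  i= 6: L-X = 14 → O
  i= 7: O-J =  5 → F
  i= 8: J-X = 12 → M
  i= 9: W-V =  1 → B
  i=10: K-W = 14 → O
  i=11: I-D =  5 → F
  i=12: O-C = 12 → M
  i=13: V-U =  1 → B
  i=14: L-X = 14 → O
  i=15: Q-L =  5 → F
  i=16: U-I = 12 → M
  i=17: E-D =  1 → B
  i=18: H-T = 14 → O
  i=19: C-X =  5 → F
  i=20: E-S = 12 → M
  shifts repeat with period 4: MBOF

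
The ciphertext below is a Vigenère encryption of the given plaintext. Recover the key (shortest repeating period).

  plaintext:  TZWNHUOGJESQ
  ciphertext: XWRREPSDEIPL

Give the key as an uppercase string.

  i= 0: X-T =  4 → E
  i= 1: W-Z = 23 → X
  i= 2: R-W = 21 → V
  i= 3: R-N =  4 → E
  i= 4: E-H = 23 → X
  i= 5: P-U = 21 → V
  i= 6: S-O =  4 → E
  i= 7: D-G = 23 → X
  i= 8: E-J = 21 → V
  i= 9: I-E =  4 → E
  i=10: P-S = 23 → X
  i=11: L-Q = 21 → V
  shifts repeat with period 3: EXV

EXV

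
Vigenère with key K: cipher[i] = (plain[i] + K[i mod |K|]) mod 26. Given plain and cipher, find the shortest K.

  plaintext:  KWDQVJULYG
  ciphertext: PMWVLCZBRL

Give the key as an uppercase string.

FQT

  i= 0: P-K =  5 → F
  i= 1: M-W = 16 → Q
  i= 2: W-D = 19 → T
  i= 3: V-Q =  5 → F
  i= 4: L-V = 16 → Q
  i= 5: C-J = 19 → T
  i= 6: Z-U =  5 → F
  i= 7: B-L = 16 → Q
  i= 8: R-Y = 19 → T
  i= 9: L-G =  5 → F
  shifts repeat with period 3: FQT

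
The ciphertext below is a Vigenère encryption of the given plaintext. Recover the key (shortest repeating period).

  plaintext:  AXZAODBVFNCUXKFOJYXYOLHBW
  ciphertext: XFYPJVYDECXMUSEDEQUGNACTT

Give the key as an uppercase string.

  i= 0: X-A = 23 → X
  i= 1: F-X =  8 → I
  i= 2: Y-Z = 25 → Z
  i= 3: P-A = 15 → P
  i= 4: J-O = 21 → V
  i= 5: V-D = 18 → S
  i= 6: Y-B = 23 → X
  i= 7: D-V =  8 → I
  i= 8: E-F = 25 → Z
  i= 9: C-N = 15 → P
  i=10: X-C = 21 → V
  i=11: M-U = 18 → S
  i=12: U-X = 23 → X
  i=13: S-K =  8 → I
  i=14: E-F = 25 → Z
  i=15: D-O = 15 → P
  i=16: E-J = 21 → V
  i=17: Q-Y = 18 → S
  i=18: U-X = 23 → X
  i=19: G-Y =  8 → I
  i=20: N-O = 25 → Z
  i=21: A-L = 15 → P
  i=22: C-H = 21 → V
  i=23: T-B = 18 → S
  i=24: T-W = 23 → X
  shifts repeat with period 6: XIZPVS

XIZPVS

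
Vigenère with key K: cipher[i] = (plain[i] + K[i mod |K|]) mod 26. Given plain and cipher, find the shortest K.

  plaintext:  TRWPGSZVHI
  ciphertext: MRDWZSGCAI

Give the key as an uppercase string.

TAHH

  i= 0: M-T = 19 → T
  i= 1: R-R =  0 → A
  i= 2: D-W =  7 → H
  i= 3: W-P =  7 → H
  i= 4: Z-G = 19 → T
  i= 5: S-S =  0 → A
  i= 6: G-Z =  7 → H
  i= 7: C-V =  7 → H
  i= 8: A-H = 19 → T
  i= 9: I-I =  0 → A
  shifts repeat with period 4: TAHH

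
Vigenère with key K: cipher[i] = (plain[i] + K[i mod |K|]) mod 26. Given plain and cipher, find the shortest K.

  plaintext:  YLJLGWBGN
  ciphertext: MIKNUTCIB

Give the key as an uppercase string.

OXBC

  i= 0: M-Y = 14 → O
  i= 1: I-L = 23 → X
  i= 2: K-J =  1 → B
  i= 3: N-L =  2 → C
  i= 4: U-G = 14 → O
  i= 5: T-W = 23 → X
  i= 6: C-B =  1 → B
  i= 7: I-G =  2 → C
  i= 8: B-N = 14 → O
  shifts repeat with period 4: OXBC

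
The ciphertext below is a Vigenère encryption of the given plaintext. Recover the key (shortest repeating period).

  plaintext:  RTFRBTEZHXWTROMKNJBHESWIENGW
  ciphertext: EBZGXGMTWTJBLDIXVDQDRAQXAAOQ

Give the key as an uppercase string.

NIUPW

  i= 0: E-R = 13 → N
  i= 1: B-T =  8 → I
  i= 2: Z-F = 20 → U
  i= 3: G-R = 15 → P
  i= 4: X-B = 22 → W
  i= 5: G-T = 13 → N
  i= 6: M-E =  8 → I
  i= 7: T-Z = 20 → U
  i= 8: W-H = 15 → P
  i= 9: T-X = 22 → W
  i=10: J-W = 13 → N
  i=11: B-T =  8 → I
  i=12: L-R = 20 → U
  i=13: D-O = 15 → P
  i=14: I-M = 22 → W
  i=15: X-K = 13 → N
  i=16: V-N =  8 → I
  i=17: D-J = 20 → U
  i=18: Q-B = 15 → P
  i=19: D-H = 22 → W
  i=20: R-E = 13 → N
  i=21: A-S =  8 → I
  i=22: Q-W = 20 → U
  i=23: X-I = 15 → P
  i=24: A-E = 22 → W
  i=25: A-N = 13 → N
  i=26: O-G =  8 → I
  i=27: Q-W = 20 → U
  shifts repeat with period 5: NIUPW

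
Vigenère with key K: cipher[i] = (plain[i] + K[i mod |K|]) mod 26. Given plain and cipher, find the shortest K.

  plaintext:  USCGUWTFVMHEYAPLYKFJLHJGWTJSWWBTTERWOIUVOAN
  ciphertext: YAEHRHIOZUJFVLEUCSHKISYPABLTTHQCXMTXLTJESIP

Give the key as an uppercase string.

  i= 0: Y-U =  4 → E
  i= 1: A-S =  8 → I
  i= 2: E-C =  2 → C
  i= 3: H-G =  1 → B
  i= 4: R-U = 23 → X
  i= 5: H-W = 11 → L
  i= 6: I-T = 15 → P
  i= 7: O-F =  9 → J
  i= 8: Z-V =  4 → E
  i= 9: U-M =  8 → I
  i=10: J-H =  2 → C
  i=11: F-E =  1 → B
  i=12: V-Y = 23 → X
  i=13: L-A = 11 → L
  i=14: E-P = 15 → P
  i=15: U-L =  9 → J
  i=16: C-Y =  4 → E
  i=17: S-K =  8 → I
  i=18: H-F =  2 → C
  i=19: K-J =  1 → B
  i=20: I-L = 23 → X
  i=21: S-H = 11 → L
  i=22: Y-J = 15 → P
  i=23: P-G =  9 → J
  i=24: A-W =  4 → E
  i=25: B-T =  8 → I
  i=26: L-J =  2 → C
  i=27: T-S =  1 → B
  i=28: T-W = 23 → X
  i=29: H-W = 11 → L
  i=30: Q-B = 15 → P
  i=31: C-T =  9 → J
  i=32: X-T =  4 → E
  i=33: M-E =  8 → I
  i=34: T-R =  2 → C
  i=35: X-W =  1 → B
  i=36: L-O = 23 → X
  i=37: T-I = 11 → L
  i=38: J-U = 15 → P
  i=39: E-V =  9 → J
  i=40: S-O =  4 → E
  i=41: I-A =  8 → I
  i=42: P-N =  2 → C
  shifts repeat with period 8: EICBXLPJ

EICBXLPJ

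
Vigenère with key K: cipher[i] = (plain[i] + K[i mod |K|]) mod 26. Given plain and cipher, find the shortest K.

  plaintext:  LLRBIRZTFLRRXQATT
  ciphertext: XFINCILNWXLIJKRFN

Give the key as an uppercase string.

MUR

  i= 0: X-L = 12 → M
  i= 1: F-L = 20 → U
  i= 2: I-R = 17 → R
  i= 3: N-B = 12 → M
  i= 4: C-I = 20 → U
  i= 5: I-R = 17 → R
  i= 6: L-Z = 12 → M
  i= 7: N-T = 20 → U
  i= 8: W-F = 17 → R
  i= 9: X-L = 12 → M
  i=10: L-R = 20 → U
  i=11: I-R = 17 → R
  i=12: J-X = 12 → M
  i=13: K-Q = 20 → U
  i=14: R-A = 17 → R
  i=15: F-T = 12 → M
  i=16: N-T = 20 → U
  shifts repeat with period 3: MUR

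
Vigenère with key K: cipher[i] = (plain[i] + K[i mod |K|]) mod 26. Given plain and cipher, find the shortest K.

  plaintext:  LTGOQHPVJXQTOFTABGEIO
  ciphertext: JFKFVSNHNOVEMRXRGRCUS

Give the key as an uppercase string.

  i= 0: J-L = 24 → Y
  i= 1: F-T = 12 → M
  i= 2: K-G =  4 → E
  i= 3: F-O = 17 → R
  i= 4: V-Q =  5 → F
  i= 5: S-H = 11 → L
  i= 6: N-P = 24 → Y
  i= 7: H-V = 12 → M
  i= 8: N-J =  4 → E
  i= 9: O-X = 17 → R
  i=10: V-Q =  5 → F
  i=11: E-T = 11 → L
  i=12: M-O = 24 → Y
  i=13: R-F = 12 → M
  i=14: X-T =  4 → E
  i=15: R-A = 17 → R
  i=16: G-B =  5 → F
  i=17: R-G = 11 → L
  i=18: C-E = 24 → Y
  i=19: U-I = 12 → M
  i=20: S-O =  4 → E
  shifts repeat with period 6: YMERFL

YMERFL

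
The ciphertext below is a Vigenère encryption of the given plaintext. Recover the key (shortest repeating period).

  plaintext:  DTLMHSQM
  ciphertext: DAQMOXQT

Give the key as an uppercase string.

  i= 0: D-D =  0 → A
  i= 1: A-T =  7 → H
  i= 2: Q-L =  5 → F
  i= 3: M-M =  0 → A
  i= 4: O-H =  7 → H
  i= 5: X-S =  5 → F
  i= 6: Q-Q =  0 → A
  i= 7: T-M =  7 → H
  shifts repeat with period 3: AHF

AHF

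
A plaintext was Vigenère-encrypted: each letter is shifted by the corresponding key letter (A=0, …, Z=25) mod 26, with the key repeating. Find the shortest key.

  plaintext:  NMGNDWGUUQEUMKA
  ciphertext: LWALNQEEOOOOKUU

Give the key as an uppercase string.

  i= 0: L-N = 24 → Y
  i= 1: W-M = 10 → K
  i= 2: A-G = 20 → U
  i= 3: L-N = 24 → Y
  i= 4: N-D = 10 → K
  i= 5: Q-W = 20 → U
  i= 6: E-G = 24 → Y
  i= 7: E-U = 10 → K
  i= 8: O-U = 20 → U
  i= 9: O-Q = 24 → Y
  i=10: O-E = 10 → K
  i=11: O-U = 20 → U
  i=12: K-M = 24 → Y
  i=13: U-K = 10 → K
  i=14: U-A = 20 → U
  shifts repeat with period 3: YKU

YKU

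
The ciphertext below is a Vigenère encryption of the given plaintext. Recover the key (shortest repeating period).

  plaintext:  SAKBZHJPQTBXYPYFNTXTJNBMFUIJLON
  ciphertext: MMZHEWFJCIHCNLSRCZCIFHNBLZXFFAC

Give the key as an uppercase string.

UMPGFPW

  i= 0: M-S = 20 → U
  i= 1: M-A = 12 → M
  i= 2: Z-K = 15 → P
  i= 3: H-B =  6 → G
  i= 4: E-Z =  5 → F
  i= 5: W-H = 15 → P
  i= 6: F-J = 22 → W
  i= 7: J-P = 20 → U
  i= 8: C-Q = 12 → M
  i= 9: I-T = 15 → P
  i=10: H-B =  6 → G
  i=11: C-X =  5 → F
  i=12: N-Y = 15 → P
  i=13: L-P = 22 → W
  i=14: S-Y = 20 → U
  i=15: R-F = 12 → M
  i=16: C-N = 15 → P
  i=17: Z-T =  6 → G
  i=18: C-X =  5 → F
  i=19: I-T = 15 → P
  i=20: F-J = 22 → W
  i=21: H-N = 20 → U
  i=22: N-B = 12 → M
  i=23: B-M = 15 → P
  i=24: L-F =  6 → G
  i=25: Z-U =  5 → F
  i=26: X-I = 15 → P
  i=27: F-J = 22 → W
  i=28: F-L = 20 → U
  i=29: A-O = 12 → M
  i=30: C-N = 15 → P
  shifts repeat with period 7: UMPGFPW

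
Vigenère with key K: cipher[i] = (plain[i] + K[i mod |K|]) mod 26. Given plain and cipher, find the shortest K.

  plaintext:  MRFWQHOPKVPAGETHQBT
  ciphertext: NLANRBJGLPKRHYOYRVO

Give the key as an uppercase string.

BUVR

  i= 0: N-M =  1 → B
  i= 1: L-R = 20 → U
  i= 2: A-F = 21 → V
  i= 3: N-W = 17 → R
  i= 4: R-Q =  1 → B
  i= 5: B-H = 20 → U
  i= 6: J-O = 21 → V
  i= 7: G-P = 17 → R
  i= 8: L-K =  1 → B
  i= 9: P-V = 20 → U
  i=10: K-P = 21 → V
  i=11: R-A = 17 → R
  i=12: H-G =  1 → B
  i=13: Y-E = 20 → U
  i=14: O-T = 21 → V
  i=15: Y-H = 17 → R
  i=16: R-Q =  1 → B
  i=17: V-B = 20 → U
  i=18: O-T = 21 → V
  shifts repeat with period 4: BUVR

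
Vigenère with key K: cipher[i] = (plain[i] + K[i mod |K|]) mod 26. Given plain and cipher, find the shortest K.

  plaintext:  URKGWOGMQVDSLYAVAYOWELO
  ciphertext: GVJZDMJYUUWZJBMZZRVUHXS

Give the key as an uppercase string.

MEZTHYD

  i= 0: G-U = 12 → M
  i= 1: V-R =  4 → E
  i= 2: J-K = 25 → Z
  i= 3: Z-G = 19 → T
  i= 4: D-W =  7 → H
  i= 5: M-O = 24 → Y
  i= 6: J-G =  3 → D
  i= 7: Y-M = 12 → M
  i= 8: U-Q =  4 → E
  i= 9: U-V = 25 → Z
  i=10: W-D = 19 → T
  i=11: Z-S =  7 → H
  i=12: J-L = 24 → Y
  i=13: B-Y =  3 → D
  i=14: M-A = 12 → M
  i=15: Z-V =  4 → E
  i=16: Z-A = 25 → Z
  i=17: R-Y = 19 → T
  i=18: V-O =  7 → H
  i=19: U-W = 24 → Y
  i=20: H-E =  3 → D
  i=21: X-L = 12 → M
  i=22: S-O =  4 → E
  shifts repeat with period 7: MEZTHYD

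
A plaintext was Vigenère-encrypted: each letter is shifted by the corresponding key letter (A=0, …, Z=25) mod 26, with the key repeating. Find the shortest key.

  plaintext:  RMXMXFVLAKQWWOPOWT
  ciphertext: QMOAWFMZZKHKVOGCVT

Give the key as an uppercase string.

ZARO

  i= 0: Q-R = 25 → Z
  i= 1: M-M =  0 → A
  i= 2: O-X = 17 → R
  i= 3: A-M = 14 → O
  i= 4: W-X = 25 → Z
  i= 5: F-F =  0 → A
  i= 6: M-V = 17 → R
  i= 7: Z-L = 14 → O
  i= 8: Z-A = 25 → Z
  i= 9: K-K =  0 → A
  i=10: H-Q = 17 → R
  i=11: K-W = 14 → O
  i=12: V-W = 25 → Z
  i=13: O-O =  0 → A
  i=14: G-P = 17 → R
  i=15: C-O = 14 → O
  i=16: V-W = 25 → Z
  i=17: T-T =  0 → A
  shifts repeat with period 4: ZARO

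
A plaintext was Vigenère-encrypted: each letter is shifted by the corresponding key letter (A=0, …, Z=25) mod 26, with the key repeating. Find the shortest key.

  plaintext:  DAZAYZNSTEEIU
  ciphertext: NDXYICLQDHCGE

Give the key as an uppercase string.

KDYY

  i= 0: N-D = 10 → K
  i= 1: D-A =  3 → D
  i= 2: X-Z = 24 → Y
  i= 3: Y-A = 24 → Y
  i= 4: I-Y = 10 → K
  i= 5: C-Z =  3 → D
  i= 6: L-N = 24 → Y
  i= 7: Q-S = 24 → Y
  i= 8: D-T = 10 → K
  i= 9: H-E =  3 → D
  i=10: C-E = 24 → Y
  i=11: G-I = 24 → Y
  i=12: E-U = 10 → K
  shifts repeat with period 4: KDYY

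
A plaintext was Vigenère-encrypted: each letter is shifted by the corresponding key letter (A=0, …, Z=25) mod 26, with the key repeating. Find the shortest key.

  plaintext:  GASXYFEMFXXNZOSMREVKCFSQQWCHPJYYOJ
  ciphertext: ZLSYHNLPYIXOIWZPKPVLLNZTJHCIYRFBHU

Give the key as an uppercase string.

TLABJIHD

  i= 0: Z-G = 19 → T
  i= 1: L-A = 11 → L
  i= 2: S-S =  0 → A
  i= 3: Y-X =  1 → B
  i= 4: H-Y =  9 → J
  i= 5: N-F =  8 → I
  i= 6: L-E =  7 → H
  i= 7: P-M =  3 → D
  i= 8: Y-F = 19 → T
  i= 9: I-X = 11 → L
  i=10: X-X =  0 → A
  i=11: O-N =  1 → B
  i=12: I-Z =  9 → J
  i=13: W-O =  8 → I
  i=14: Z-S =  7 → H
  i=15: P-M =  3 → D
  i=16: K-R = 19 → T
  i=17: P-E = 11 → L
  i=18: V-V =  0 → A
  i=19: L-K =  1 → B
  i=20: L-C =  9 → J
  i=21: N-F =  8 → I
  i=22: Z-S =  7 → H
  i=23: T-Q =  3 → D
  i=24: J-Q = 19 → T
  i=25: H-W = 11 → L
  i=26: C-C =  0 → A
  i=27: I-H =  1 → B
  i=28: Y-P =  9 → J
  i=29: R-J =  8 → I
  i=30: F-Y =  7 → H
  i=31: B-Y =  3 → D
  i=32: H-O = 19 → T
  i=33: U-J = 11 → L
  shifts repeat with period 8: TLABJIHD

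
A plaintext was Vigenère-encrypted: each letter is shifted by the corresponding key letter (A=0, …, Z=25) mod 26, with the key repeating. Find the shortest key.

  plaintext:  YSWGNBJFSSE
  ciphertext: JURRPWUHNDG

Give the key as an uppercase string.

LCV

  i= 0: J-Y = 11 → L
  i= 1: U-S =  2 → C
  i= 2: R-W = 21 → V
  i= 3: R-G = 11 → L
  i= 4: P-N =  2 → C
  i= 5: W-B = 21 → V
  i= 6: U-J = 11 → L
  i= 7: H-F =  2 → C
  i= 8: N-S = 21 → V
  i= 9: D-S = 11 → L
  i=10: G-E =  2 → C
  shifts repeat with period 3: LCV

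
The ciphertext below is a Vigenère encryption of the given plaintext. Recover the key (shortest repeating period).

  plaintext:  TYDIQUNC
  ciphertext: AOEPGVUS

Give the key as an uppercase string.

HQB

  i= 0: A-T =  7 → H
  i= 1: O-Y = 16 → Q
  i= 2: E-D =  1 → B
  i= 3: P-I =  7 → H
  i= 4: G-Q = 16 → Q
  i= 5: V-U =  1 → B
  i= 6: U-N =  7 → H
  i= 7: S-C = 16 → Q
  shifts repeat with period 3: HQB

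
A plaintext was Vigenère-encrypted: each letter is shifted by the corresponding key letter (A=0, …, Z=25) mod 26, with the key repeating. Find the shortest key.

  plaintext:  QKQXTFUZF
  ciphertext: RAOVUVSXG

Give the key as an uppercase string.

  i= 0: R-Q =  1 → B
  i= 1: A-K = 16 → Q
  i= 2: O-Q = 24 → Y
  i= 3: V-X = 24 → Y
  i= 4: U-T =  1 → B
  i= 5: V-F = 16 → Q
  i= 6: S-U = 24 → Y
  i= 7: X-Z = 24 → Y
  i= 8: G-F =  1 → B
  shifts repeat with period 4: BQYY

BQYY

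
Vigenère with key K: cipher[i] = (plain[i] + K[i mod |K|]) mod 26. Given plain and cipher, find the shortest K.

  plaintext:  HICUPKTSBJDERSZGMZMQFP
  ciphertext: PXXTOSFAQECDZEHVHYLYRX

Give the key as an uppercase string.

  i= 0: P-H =  8 → I
  i= 1: X-I = 15 → P
  i= 2: X-C = 21 → V
  i= 3: T-U = 25 → Z
  i= 4: O-P = 25 → Z
  i= 5: S-K =  8 → I
  i= 6: F-T = 12 → M
  i= 7: A-S =  8 → I
  i= 8: Q-B = 15 → P
  i= 9: E-J = 21 → V
  i=10: C-D = 25 → Z
  i=11: D-E = 25 → Z
  i=12: Z-R =  8 → I
  i=13: E-S = 12 → M
  i=14: H-Z =  8 → I
  i=15: V-G = 15 → P
  i=16: H-M = 21 → V
  i=17: Y-Z = 25 → Z
  i=18: L-M = 25 → Z
  i=19: Y-Q =  8 → I
  i=20: R-F = 12 → M
  i=21: X-P =  8 → I
  shifts repeat with period 7: IPVZZIM

IPVZZIM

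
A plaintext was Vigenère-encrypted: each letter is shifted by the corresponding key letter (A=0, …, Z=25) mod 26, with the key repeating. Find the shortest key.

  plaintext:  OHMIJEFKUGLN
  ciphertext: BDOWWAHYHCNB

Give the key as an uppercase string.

NWCO

  i= 0: B-O = 13 → N
  i= 1: D-H = 22 → W
  i= 2: O-M =  2 → C
  i= 3: W-I = 14 → O
  i= 4: W-J = 13 → N
  i= 5: A-E = 22 → W
  i= 6: H-F =  2 → C
  i= 7: Y-K = 14 → O
  i= 8: H-U = 13 → N
  i= 9: C-G = 22 → W
  i=10: N-L =  2 → C
  i=11: B-N = 14 → O
  shifts repeat with period 4: NWCO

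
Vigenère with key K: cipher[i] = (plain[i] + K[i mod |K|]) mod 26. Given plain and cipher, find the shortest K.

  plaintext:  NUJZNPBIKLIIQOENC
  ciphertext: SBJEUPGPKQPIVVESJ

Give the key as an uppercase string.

  i= 0: S-N =  5 → F
  i= 1: B-U =  7 → H
  i= 2: J-J =  0 → A
  i= 3: E-Z =  5 → F
  i= 4: U-N =  7 → H
  i= 5: P-P =  0 → A
  i= 6: G-B =  5 → F
  i= 7: P-I =  7 → H
  i= 8: K-K =  0 → A
  i= 9: Q-L =  5 → F
  i=10: P-I =  7 → H
  i=11: I-I =  0 → A
  i=12: V-Q =  5 → F
  i=13: V-O =  7 → H
  i=14: E-E =  0 → A
  i=15: S-N =  5 → F
  i=16: J-C =  7 → H
  shifts repeat with period 3: FHA

FHA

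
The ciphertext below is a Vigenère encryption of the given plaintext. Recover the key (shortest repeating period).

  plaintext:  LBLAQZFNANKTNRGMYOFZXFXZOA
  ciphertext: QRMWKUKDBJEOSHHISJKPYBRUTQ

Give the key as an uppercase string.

  i= 0: Q-L =  5 → F
  i= 1: R-B = 16 → Q
  i= 2: M-L =  1 → B
  i= 3: W-A = 22 → W
  i= 4: K-Q = 20 → U
  i= 5: U-Z = 21 → V
  i= 6: K-F =  5 → F
  i= 7: D-N = 16 → Q
  i= 8: B-A =  1 → B
  i= 9: J-N = 22 → W
  i=10: E-K = 20 → U
  i=11: O-T = 21 → V
  i=12: S-N =  5 → F
  i=13: H-R = 16 → Q
  i=14: H-G =  1 → B
  i=15: I-M = 22 → W
  i=16: S-Y = 20 → U
  i=17: J-O = 21 → V
  i=18: K-F =  5 → F
  i=19: P-Z = 16 → Q
  i=20: Y-X =  1 → B
  i=21: B-F = 22 → W
  i=22: R-X = 20 → U
  i=23: U-Z = 21 → V
  i=24: T-O =  5 → F
  i=25: Q-A = 16 → Q
  shifts repeat with period 6: FQBWUV

FQBWUV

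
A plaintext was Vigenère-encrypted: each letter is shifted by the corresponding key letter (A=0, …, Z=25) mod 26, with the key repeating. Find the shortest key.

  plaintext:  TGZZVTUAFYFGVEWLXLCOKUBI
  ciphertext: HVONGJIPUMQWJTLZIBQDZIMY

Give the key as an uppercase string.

  i= 0: H-T = 14 → O
  i= 1: V-G = 15 → P
  i= 2: O-Z = 15 → P
  i= 3: N-Z = 14 → O
  i= 4: G-V = 11 → L
  i= 5: J-T = 16 → Q
  i= 6: I-U = 14 → O
  i= 7: P-A = 15 → P
  i= 8: U-F = 15 → P
  i= 9: M-Y = 14 → O
  i=10: Q-F = 11 → L
  i=11: W-G = 16 → Q
  i=12: J-V = 14 → O
  i=13: T-E = 15 → P
  i=14: L-W = 15 → P
  i=15: Z-L = 14 → O
  i=16: I-X = 11 → L
  i=17: B-L = 16 → Q
  i=18: Q-C = 14 → O
  i=19: D-O = 15 → P
  i=20: Z-K = 15 → P
  i=21: I-U = 14 → O
  i=22: M-B = 11 → L
  i=23: Y-I = 16 → Q
  shifts repeat with period 6: OPPOLQ

OPPOLQ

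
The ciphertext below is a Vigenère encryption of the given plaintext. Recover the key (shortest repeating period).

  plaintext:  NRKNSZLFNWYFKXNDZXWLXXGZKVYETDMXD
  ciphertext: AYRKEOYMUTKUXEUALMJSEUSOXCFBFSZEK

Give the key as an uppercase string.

  i= 0: A-N = 13 → N
  i= 1: Y-R =  7 → H
  i= 2: R-K =  7 → H
  i= 3: K-N = 23 → X
  i= 4: E-S = 12 → M
  i= 5: O-Z = 15 → P
  i= 6: Y-L = 13 → N
  i= 7: M-F =  7 → H
  i= 8: U-N =  7 → H
  i= 9: T-W = 23 → X
  i=10: K-Y = 12 → M
  i=11: U-F = 15 → P
  i=12: X-K = 13 → N
  i=13: E-X =  7 → H
  i=14: U-N =  7 → H
  i=15: A-D = 23 → X
  i=16: L-Z = 12 → M
  i=17: M-X = 15 → P
  i=18: J-W = 13 → N
  i=19: S-L =  7 → H
  i=20: E-X =  7 → H
  i=21: U-X = 23 → X
  i=22: S-G = 12 → M
  i=23: O-Z = 15 → P
  i=24: X-K = 13 → N
  i=25: C-V =  7 → H
  i=26: F-Y =  7 → H
  i=27: B-E = 23 → X
  i=28: F-T = 12 → M
  i=29: S-D = 15 → P
  i=30: Z-M = 13 → N
  i=31: E-X =  7 → H
  i=32: K-D =  7 → H
  shifts repeat with period 6: NHHXMP

NHHXMP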